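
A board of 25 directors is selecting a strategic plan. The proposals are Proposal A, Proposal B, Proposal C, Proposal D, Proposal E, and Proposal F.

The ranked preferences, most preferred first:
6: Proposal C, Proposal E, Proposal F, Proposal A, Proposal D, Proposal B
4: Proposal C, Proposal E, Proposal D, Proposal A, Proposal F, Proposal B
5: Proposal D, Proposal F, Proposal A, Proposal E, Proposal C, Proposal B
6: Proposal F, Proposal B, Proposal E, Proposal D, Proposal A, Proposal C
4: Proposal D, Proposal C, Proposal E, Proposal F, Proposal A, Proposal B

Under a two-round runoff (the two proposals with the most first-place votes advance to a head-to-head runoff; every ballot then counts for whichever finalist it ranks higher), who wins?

Round 1 first-place votes: Proposal A 0, Proposal B 0, Proposal C 10, Proposal D 9, Proposal E 0, Proposal F 6. Proposal C and Proposal D advance.
Runoff: Proposal C is ranked above Proposal D on 10 ballots, Proposal D above Proposal C on 15.

Proposal D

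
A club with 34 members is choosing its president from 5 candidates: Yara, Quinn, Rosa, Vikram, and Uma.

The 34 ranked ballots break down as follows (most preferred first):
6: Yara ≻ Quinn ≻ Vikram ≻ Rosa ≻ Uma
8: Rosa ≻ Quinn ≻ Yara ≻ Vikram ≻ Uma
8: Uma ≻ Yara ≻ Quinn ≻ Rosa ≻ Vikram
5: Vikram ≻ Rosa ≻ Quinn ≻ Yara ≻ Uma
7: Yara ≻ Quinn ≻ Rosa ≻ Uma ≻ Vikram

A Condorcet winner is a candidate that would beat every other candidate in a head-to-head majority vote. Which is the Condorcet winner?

Yara

Yara vs Quinn: 21–13
Yara vs Rosa: 21–13
Yara vs Vikram: 29–5
Yara vs Uma: 26–8
Yara beats every other candidate.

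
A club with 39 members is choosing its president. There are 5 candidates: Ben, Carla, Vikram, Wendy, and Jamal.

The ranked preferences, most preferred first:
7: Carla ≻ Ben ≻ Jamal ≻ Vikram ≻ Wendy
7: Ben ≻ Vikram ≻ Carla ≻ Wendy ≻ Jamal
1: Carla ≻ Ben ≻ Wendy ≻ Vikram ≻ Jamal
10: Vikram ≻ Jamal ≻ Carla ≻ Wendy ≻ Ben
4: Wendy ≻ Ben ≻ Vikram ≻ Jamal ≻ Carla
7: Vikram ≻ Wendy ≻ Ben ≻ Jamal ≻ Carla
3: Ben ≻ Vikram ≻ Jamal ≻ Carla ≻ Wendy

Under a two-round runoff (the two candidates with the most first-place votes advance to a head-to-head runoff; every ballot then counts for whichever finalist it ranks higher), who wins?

Round 1 first-place votes: Ben 10, Carla 8, Vikram 17, Wendy 4, Jamal 0. Vikram and Ben advance.
Runoff: Vikram is ranked above Ben on 17 ballots, Ben above Vikram on 22.

Ben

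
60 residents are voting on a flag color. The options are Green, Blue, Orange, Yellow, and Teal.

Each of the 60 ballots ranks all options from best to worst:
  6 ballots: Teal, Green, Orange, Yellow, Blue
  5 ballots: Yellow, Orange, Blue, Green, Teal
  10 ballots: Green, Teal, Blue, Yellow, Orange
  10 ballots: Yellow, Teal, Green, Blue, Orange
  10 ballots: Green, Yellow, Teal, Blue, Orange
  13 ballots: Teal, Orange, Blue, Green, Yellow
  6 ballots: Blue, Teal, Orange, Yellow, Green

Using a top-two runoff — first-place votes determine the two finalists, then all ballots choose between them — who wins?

Teal

Round 1 first-place votes: Green 20, Blue 6, Orange 0, Yellow 15, Teal 19. Green and Teal advance.
Runoff: Green is ranked above Teal on 25 ballots, Teal above Green on 35.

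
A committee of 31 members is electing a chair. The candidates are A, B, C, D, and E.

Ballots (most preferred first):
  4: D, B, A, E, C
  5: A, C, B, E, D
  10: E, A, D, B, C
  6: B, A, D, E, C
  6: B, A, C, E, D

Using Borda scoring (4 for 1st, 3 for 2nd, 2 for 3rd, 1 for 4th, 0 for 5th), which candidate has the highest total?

A

A: 4×2 + 5×4 + 10×3 + 6×3 + 6×3 = 94
B: 4×3 + 5×2 + 10×1 + 6×4 + 6×4 = 80
C: 4×0 + 5×3 + 10×0 + 6×0 + 6×2 = 27
D: 4×4 + 5×0 + 10×2 + 6×2 + 6×0 = 48
E: 4×1 + 5×1 + 10×4 + 6×1 + 6×1 = 61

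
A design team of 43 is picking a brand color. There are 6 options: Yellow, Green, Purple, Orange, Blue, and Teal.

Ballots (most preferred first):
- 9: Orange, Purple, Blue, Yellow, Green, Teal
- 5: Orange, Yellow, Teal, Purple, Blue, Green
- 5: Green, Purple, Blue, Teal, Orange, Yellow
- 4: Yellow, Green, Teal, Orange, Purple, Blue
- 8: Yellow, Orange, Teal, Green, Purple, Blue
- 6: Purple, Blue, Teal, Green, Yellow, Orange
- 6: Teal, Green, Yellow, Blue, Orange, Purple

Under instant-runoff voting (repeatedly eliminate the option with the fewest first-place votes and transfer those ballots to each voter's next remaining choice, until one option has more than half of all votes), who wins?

Round 1: Yellow 12, Green 5, Purple 6, Orange 14, Blue 0, Teal 6. Blue eliminated.
Round 2: Yellow 12, Green 5, Purple 6, Orange 14, Teal 6. Green eliminated.
Round 3: Yellow 12, Purple 11, Orange 14, Teal 6. Teal eliminated.
Round 4: Yellow 18, Purple 11, Orange 14. Purple eliminated.
Round 5: Yellow 24, Orange 19. Yellow has a majority (≥22).

Yellow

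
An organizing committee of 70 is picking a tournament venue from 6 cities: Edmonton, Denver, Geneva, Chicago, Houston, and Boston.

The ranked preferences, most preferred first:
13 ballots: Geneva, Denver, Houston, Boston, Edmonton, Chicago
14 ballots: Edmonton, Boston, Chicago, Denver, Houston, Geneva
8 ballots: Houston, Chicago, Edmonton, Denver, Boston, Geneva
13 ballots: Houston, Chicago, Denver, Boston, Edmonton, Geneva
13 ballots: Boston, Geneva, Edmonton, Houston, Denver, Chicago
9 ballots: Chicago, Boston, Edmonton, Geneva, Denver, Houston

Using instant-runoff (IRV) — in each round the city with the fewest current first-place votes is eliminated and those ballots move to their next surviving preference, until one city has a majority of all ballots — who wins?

Boston

Round 1: Edmonton 14, Denver 0, Geneva 13, Chicago 9, Houston 21, Boston 13. Denver eliminated.
Round 2: Edmonton 14, Geneva 13, Chicago 9, Houston 21, Boston 13. Chicago eliminated.
Round 3: Edmonton 14, Geneva 13, Houston 21, Boston 22. Geneva eliminated.
Round 4: Edmonton 14, Houston 34, Boston 22. Edmonton eliminated.
Round 5: Houston 34, Boston 36. Boston has a majority (≥36).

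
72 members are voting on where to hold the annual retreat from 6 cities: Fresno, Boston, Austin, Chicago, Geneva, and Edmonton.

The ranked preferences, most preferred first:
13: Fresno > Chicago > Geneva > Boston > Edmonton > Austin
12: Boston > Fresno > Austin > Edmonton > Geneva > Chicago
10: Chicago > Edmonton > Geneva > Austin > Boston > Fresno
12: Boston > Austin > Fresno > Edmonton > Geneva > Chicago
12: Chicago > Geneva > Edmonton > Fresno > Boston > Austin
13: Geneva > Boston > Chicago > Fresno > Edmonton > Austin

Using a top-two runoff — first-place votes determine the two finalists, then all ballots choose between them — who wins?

Round 1 first-place votes: Fresno 13, Boston 24, Austin 0, Chicago 22, Geneva 13, Edmonton 0. Boston and Chicago advance.
Runoff: Boston is ranked above Chicago on 37 ballots, Chicago above Boston on 35.

Boston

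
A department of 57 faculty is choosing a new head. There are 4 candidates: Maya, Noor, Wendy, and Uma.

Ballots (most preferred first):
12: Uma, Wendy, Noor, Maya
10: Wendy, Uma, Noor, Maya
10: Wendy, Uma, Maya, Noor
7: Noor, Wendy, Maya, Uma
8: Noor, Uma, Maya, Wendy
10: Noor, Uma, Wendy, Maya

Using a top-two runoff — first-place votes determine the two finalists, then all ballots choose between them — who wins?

Wendy

Round 1 first-place votes: Maya 0, Noor 25, Wendy 20, Uma 12. Noor and Wendy advance.
Runoff: Noor is ranked above Wendy on 25 ballots, Wendy above Noor on 32.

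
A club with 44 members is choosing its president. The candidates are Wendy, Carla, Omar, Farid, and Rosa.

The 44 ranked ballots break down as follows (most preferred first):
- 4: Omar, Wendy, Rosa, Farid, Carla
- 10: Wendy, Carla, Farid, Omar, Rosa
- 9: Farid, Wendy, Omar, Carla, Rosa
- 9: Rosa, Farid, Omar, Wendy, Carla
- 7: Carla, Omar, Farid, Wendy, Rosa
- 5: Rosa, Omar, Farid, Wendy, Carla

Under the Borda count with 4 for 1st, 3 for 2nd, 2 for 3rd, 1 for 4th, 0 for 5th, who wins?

Farid

Wendy: 4×3 + 10×4 + 9×3 + 9×1 + 7×1 + 5×1 = 100
Carla: 4×0 + 10×3 + 9×1 + 9×0 + 7×4 + 5×0 = 67
Omar: 4×4 + 10×1 + 9×2 + 9×2 + 7×3 + 5×3 = 98
Farid: 4×1 + 10×2 + 9×4 + 9×3 + 7×2 + 5×2 = 111
Rosa: 4×2 + 10×0 + 9×0 + 9×4 + 7×0 + 5×4 = 64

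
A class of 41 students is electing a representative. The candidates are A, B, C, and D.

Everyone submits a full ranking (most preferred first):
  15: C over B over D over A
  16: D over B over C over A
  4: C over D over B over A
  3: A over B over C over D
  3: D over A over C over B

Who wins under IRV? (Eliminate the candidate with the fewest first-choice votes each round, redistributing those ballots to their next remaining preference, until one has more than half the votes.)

Round 1: A 3, B 0, C 19, D 19. B eliminated.
Round 2: A 3, C 19, D 19. A eliminated.
Round 3: C 22, D 19. C has a majority (≥21).

C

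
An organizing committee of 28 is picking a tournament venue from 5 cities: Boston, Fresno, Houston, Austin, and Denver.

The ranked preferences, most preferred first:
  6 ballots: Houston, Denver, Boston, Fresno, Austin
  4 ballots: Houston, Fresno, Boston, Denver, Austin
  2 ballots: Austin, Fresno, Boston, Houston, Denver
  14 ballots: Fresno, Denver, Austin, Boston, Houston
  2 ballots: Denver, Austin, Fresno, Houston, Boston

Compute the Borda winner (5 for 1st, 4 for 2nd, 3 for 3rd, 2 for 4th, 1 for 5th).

Fresno

Boston: 6×3 + 4×3 + 2×3 + 14×2 + 2×1 = 66
Fresno: 6×2 + 4×4 + 2×4 + 14×5 + 2×3 = 112
Houston: 6×5 + 4×5 + 2×2 + 14×1 + 2×2 = 72
Austin: 6×1 + 4×1 + 2×5 + 14×3 + 2×4 = 70
Denver: 6×4 + 4×2 + 2×1 + 14×4 + 2×5 = 100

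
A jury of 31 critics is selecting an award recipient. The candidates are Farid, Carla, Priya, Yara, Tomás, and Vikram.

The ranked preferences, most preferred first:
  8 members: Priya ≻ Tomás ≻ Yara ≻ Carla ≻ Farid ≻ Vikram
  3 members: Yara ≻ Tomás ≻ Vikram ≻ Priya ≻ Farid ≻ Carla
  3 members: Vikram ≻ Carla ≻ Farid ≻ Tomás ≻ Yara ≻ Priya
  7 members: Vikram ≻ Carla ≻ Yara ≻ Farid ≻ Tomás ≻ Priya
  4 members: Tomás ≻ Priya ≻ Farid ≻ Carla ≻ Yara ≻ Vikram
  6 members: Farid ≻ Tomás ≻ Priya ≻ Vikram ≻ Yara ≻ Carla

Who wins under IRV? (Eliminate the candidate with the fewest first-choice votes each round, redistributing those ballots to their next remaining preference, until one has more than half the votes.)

Tomás

Round 1: Farid 6, Carla 0, Priya 8, Yara 3, Tomás 4, Vikram 10. Carla eliminated.
Round 2: Farid 6, Priya 8, Yara 3, Tomás 4, Vikram 10. Yara eliminated.
Round 3: Farid 6, Priya 8, Tomás 7, Vikram 10. Farid eliminated.
Round 4: Priya 8, Tomás 13, Vikram 10. Priya eliminated.
Round 5: Tomás 21, Vikram 10. Tomás has a majority (≥16).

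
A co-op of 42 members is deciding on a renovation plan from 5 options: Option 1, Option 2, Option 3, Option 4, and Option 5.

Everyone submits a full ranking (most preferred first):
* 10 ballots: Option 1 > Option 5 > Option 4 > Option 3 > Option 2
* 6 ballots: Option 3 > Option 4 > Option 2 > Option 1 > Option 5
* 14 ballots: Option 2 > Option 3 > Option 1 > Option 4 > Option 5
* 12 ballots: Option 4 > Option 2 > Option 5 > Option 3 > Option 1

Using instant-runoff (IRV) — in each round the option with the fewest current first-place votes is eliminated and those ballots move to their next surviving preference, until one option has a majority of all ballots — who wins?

Round 1: Option 1 10, Option 2 14, Option 3 6, Option 4 12, Option 5 0. Option 5 eliminated.
Round 2: Option 1 10, Option 2 14, Option 3 6, Option 4 12. Option 3 eliminated.
Round 3: Option 1 10, Option 2 14, Option 4 18. Option 1 eliminated.
Round 4: Option 2 14, Option 4 28. Option 4 has a majority (≥22).

Option 4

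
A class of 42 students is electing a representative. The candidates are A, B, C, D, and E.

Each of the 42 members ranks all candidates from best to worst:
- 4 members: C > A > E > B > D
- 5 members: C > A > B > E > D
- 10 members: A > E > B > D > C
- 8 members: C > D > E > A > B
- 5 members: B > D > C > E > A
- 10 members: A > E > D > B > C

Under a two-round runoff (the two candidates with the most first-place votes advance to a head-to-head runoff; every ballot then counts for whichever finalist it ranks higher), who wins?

Round 1 first-place votes: A 20, B 5, C 17, D 0, E 0. A and C advance.
Runoff: A is ranked above C on 20 ballots, C above A on 22.

C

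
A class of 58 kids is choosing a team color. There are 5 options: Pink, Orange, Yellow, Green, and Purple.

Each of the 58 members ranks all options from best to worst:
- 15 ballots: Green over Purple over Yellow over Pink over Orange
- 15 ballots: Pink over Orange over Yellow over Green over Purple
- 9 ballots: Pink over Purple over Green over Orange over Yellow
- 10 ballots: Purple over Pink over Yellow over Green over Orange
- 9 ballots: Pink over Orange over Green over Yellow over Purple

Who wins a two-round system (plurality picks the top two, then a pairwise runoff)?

Pink

Round 1 first-place votes: Pink 33, Orange 0, Yellow 0, Green 15, Purple 10. Pink and Green advance.
Runoff: Pink is ranked above Green on 43 ballots, Green above Pink on 15.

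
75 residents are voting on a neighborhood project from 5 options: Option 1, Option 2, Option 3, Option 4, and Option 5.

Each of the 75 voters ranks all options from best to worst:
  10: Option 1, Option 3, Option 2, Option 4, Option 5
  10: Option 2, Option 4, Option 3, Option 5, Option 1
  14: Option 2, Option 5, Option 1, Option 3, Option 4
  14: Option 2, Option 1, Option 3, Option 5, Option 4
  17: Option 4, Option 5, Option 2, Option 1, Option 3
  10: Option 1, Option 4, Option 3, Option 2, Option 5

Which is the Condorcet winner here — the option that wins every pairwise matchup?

Option 2 vs Option 1: 55–20
Option 2 vs Option 3: 55–20
Option 2 vs Option 4: 48–27
Option 2 vs Option 5: 58–17
Option 2 beats every other option.

Option 2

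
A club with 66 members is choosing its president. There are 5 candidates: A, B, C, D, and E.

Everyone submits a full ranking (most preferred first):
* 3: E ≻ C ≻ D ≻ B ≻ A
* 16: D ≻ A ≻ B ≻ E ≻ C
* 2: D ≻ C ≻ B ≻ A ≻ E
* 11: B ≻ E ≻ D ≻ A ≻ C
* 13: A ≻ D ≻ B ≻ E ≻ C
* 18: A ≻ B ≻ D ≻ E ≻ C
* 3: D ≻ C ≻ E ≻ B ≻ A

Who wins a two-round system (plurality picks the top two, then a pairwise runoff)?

D

Round 1 first-place votes: A 31, B 11, C 0, D 21, E 3. A and D advance.
Runoff: A is ranked above D on 31 ballots, D above A on 35.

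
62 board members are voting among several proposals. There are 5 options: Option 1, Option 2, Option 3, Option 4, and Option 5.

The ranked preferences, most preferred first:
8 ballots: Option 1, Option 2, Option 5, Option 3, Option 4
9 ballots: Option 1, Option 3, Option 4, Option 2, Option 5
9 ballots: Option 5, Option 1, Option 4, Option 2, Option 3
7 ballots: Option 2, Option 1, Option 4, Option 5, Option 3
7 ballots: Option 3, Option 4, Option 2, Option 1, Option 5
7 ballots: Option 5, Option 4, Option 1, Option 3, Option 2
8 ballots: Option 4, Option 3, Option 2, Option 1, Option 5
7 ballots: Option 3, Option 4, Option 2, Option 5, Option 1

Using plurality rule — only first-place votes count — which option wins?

First-place votes: Option 1 17, Option 2 7, Option 3 14, Option 4 8, Option 5 16.

Option 1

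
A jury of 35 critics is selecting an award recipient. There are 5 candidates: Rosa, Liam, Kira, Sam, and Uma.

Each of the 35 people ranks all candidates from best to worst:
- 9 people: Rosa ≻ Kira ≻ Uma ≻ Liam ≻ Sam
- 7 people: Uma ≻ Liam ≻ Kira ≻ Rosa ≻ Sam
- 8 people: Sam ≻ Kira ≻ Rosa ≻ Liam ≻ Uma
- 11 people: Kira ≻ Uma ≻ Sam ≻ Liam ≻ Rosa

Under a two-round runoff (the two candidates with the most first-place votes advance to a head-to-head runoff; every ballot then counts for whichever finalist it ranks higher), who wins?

Kira

Round 1 first-place votes: Rosa 9, Liam 0, Kira 11, Sam 8, Uma 7. Kira and Rosa advance.
Runoff: Kira is ranked above Rosa on 26 ballots, Rosa above Kira on 9.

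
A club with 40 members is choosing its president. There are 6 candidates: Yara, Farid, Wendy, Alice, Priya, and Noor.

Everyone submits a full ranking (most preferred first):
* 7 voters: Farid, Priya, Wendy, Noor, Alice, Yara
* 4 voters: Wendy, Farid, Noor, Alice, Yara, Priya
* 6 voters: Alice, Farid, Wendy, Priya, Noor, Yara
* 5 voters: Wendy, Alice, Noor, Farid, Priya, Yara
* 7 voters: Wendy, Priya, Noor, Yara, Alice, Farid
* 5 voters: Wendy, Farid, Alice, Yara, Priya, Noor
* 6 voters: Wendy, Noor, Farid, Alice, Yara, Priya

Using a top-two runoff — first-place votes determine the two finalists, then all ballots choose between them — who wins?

Round 1 first-place votes: Yara 0, Farid 7, Wendy 27, Alice 6, Priya 0, Noor 0. Wendy and Farid advance.
Runoff: Wendy is ranked above Farid on 27 ballots, Farid above Wendy on 13.

Wendy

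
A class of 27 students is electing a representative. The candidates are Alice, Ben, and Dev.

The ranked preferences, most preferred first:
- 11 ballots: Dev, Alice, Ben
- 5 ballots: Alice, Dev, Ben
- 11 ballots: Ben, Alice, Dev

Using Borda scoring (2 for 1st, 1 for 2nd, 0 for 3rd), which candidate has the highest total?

Alice

Alice: 11×1 + 5×2 + 11×1 = 32
Ben: 11×0 + 5×0 + 11×2 = 22
Dev: 11×2 + 5×1 + 11×0 = 27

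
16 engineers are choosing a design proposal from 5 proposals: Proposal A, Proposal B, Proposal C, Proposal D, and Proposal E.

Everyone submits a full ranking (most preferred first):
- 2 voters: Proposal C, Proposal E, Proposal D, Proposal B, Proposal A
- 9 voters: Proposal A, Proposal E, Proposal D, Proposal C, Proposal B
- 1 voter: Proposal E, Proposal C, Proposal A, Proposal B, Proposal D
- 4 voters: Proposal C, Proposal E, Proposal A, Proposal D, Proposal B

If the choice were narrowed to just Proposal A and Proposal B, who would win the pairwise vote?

Proposal A

Proposal A is ranked above Proposal B on 14 ballots; Proposal B above Proposal A on 2.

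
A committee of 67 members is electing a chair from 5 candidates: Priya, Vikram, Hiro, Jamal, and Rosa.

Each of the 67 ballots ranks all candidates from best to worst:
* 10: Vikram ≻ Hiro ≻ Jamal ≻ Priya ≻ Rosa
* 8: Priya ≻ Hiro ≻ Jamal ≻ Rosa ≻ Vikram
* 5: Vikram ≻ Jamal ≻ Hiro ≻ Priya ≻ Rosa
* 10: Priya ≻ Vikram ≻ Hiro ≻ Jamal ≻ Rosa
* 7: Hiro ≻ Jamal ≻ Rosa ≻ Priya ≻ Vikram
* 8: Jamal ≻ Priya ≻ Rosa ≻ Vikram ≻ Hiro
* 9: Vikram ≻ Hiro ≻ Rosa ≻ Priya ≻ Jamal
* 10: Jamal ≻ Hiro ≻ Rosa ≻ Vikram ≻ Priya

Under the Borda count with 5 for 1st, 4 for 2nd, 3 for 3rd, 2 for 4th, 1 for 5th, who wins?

Priya: 10×2 + 8×5 + 5×2 + 10×5 + 7×2 + 8×4 + 9×2 + 10×1 = 194
Vikram: 10×5 + 8×1 + 5×5 + 10×4 + 7×1 + 8×2 + 9×5 + 10×2 = 211
Hiro: 10×4 + 8×4 + 5×3 + 10×3 + 7×5 + 8×1 + 9×4 + 10×4 = 236
Jamal: 10×3 + 8×3 + 5×4 + 10×2 + 7×4 + 8×5 + 9×1 + 10×5 = 221
Rosa: 10×1 + 8×2 + 5×1 + 10×1 + 7×3 + 8×3 + 9×3 + 10×3 = 143

Hiro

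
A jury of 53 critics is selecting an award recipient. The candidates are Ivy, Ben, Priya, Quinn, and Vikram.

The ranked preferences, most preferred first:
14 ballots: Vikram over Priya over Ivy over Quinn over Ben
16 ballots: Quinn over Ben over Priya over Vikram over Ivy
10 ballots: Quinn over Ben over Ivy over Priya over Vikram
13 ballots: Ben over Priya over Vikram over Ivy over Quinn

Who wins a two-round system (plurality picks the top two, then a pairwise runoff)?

Vikram

Round 1 first-place votes: Ivy 0, Ben 13, Priya 0, Quinn 26, Vikram 14. Quinn and Vikram advance.
Runoff: Quinn is ranked above Vikram on 26 ballots, Vikram above Quinn on 27.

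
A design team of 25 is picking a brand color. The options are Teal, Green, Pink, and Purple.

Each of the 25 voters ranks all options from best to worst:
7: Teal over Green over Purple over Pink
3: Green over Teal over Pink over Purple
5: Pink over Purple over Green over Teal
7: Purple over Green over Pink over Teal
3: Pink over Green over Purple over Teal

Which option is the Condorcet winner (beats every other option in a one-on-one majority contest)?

Green vs Teal: 18–7
Green vs Pink: 17–8
Green vs Purple: 13–12
Green beats every other option.

Green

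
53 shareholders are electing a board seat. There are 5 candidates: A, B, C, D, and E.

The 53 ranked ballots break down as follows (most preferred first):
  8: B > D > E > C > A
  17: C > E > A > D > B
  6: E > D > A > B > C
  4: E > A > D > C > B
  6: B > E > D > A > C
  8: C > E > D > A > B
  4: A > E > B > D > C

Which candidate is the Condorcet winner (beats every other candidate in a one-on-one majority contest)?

E

E vs A: 49–4
E vs B: 39–14
E vs C: 28–25
E vs D: 45–8
E beats every other candidate.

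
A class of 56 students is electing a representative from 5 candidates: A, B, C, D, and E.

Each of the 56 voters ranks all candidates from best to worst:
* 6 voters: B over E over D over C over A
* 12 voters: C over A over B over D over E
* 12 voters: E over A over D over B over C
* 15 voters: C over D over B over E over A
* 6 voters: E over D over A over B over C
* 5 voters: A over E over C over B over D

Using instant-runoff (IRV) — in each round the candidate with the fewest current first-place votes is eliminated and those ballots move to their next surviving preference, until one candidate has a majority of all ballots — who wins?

E

Round 1: A 5, B 6, C 27, D 0, E 18. D eliminated.
Round 2: A 5, B 6, C 27, E 18. A eliminated.
Round 3: B 6, C 27, E 23. B eliminated.
Round 4: C 27, E 29. E has a majority (≥29).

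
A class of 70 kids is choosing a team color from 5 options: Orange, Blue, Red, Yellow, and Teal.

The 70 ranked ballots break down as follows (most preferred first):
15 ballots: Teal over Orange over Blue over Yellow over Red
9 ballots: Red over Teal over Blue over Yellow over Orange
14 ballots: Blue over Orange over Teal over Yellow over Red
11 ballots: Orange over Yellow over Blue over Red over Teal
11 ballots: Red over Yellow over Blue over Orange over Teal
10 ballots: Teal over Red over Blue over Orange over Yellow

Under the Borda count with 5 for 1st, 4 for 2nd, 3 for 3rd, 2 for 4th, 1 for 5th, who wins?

Orange: 15×4 + 9×1 + 14×4 + 11×5 + 11×2 + 10×2 = 222
Blue: 15×3 + 9×3 + 14×5 + 11×3 + 11×3 + 10×3 = 238
Red: 15×1 + 9×5 + 14×1 + 11×2 + 11×5 + 10×4 = 191
Yellow: 15×2 + 9×2 + 14×2 + 11×4 + 11×4 + 10×1 = 174
Teal: 15×5 + 9×4 + 14×3 + 11×1 + 11×1 + 10×5 = 225

Blue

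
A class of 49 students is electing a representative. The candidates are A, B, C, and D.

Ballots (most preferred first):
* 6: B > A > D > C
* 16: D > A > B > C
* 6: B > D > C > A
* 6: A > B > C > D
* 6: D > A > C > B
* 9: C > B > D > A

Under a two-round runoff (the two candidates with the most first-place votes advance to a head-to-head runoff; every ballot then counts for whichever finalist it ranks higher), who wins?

Round 1 first-place votes: A 6, B 12, C 9, D 22. D and B advance.
Runoff: D is ranked above B on 22 ballots, B above D on 27.

B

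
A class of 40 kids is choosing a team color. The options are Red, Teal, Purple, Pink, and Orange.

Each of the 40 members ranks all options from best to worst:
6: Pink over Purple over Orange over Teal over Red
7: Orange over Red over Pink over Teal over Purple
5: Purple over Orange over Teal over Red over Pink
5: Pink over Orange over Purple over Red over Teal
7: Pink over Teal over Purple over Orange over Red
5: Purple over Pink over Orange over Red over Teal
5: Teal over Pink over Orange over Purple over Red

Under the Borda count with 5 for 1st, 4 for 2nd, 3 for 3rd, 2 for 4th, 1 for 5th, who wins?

Pink

Red: 6×1 + 7×4 + 5×2 + 5×2 + 7×1 + 5×2 + 5×1 = 76
Teal: 6×2 + 7×2 + 5×3 + 5×1 + 7×4 + 5×1 + 5×5 = 104
Purple: 6×4 + 7×1 + 5×5 + 5×3 + 7×3 + 5×5 + 5×2 = 127
Pink: 6×5 + 7×3 + 5×1 + 5×5 + 7×5 + 5×4 + 5×4 = 156
Orange: 6×3 + 7×5 + 5×4 + 5×4 + 7×2 + 5×3 + 5×3 = 137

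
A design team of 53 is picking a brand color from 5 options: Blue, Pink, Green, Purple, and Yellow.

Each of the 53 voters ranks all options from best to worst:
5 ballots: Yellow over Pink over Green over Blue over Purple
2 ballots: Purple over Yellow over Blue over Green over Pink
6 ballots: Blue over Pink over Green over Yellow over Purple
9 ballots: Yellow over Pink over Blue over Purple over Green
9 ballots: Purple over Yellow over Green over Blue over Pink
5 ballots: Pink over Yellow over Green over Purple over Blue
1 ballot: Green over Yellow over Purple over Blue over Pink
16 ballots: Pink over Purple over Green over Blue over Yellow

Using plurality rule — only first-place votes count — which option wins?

First-place votes: Blue 6, Pink 21, Green 1, Purple 11, Yellow 14.

Pink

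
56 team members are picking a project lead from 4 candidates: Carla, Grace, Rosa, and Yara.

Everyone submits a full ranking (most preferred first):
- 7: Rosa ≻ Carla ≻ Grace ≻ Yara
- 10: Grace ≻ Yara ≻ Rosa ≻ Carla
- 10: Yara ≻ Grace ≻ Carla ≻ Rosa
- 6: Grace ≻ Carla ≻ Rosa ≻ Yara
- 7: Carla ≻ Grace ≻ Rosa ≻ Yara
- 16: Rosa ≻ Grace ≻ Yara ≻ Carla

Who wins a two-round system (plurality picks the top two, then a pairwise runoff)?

Round 1 first-place votes: Carla 7, Grace 16, Rosa 23, Yara 10. Rosa and Grace advance.
Runoff: Rosa is ranked above Grace on 23 ballots, Grace above Rosa on 33.

Grace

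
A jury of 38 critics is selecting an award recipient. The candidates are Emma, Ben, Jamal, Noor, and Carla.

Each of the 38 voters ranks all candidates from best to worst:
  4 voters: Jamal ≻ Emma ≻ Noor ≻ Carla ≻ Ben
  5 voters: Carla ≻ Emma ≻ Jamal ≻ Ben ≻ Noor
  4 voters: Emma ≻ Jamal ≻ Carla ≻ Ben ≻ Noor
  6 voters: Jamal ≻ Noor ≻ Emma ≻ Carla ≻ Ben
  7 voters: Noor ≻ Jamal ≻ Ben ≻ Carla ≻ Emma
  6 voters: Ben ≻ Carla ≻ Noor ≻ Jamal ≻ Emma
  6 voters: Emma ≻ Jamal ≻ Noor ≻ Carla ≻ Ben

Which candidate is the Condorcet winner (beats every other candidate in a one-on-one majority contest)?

Jamal vs Emma: 23–15
Jamal vs Ben: 32–6
Jamal vs Noor: 25–13
Jamal vs Carla: 27–11
Jamal beats every other candidate.

Jamal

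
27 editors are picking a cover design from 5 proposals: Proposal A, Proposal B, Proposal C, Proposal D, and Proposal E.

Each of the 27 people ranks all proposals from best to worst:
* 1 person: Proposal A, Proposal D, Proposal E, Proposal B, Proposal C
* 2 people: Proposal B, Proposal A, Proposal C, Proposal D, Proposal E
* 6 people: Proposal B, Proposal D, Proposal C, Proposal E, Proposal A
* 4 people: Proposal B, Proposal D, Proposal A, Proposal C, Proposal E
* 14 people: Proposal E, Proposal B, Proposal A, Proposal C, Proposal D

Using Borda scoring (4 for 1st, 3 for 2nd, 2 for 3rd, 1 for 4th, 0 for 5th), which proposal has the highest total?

Proposal A: 1×4 + 2×3 + 6×0 + 4×2 + 14×2 = 46
Proposal B: 1×1 + 2×4 + 6×4 + 4×4 + 14×3 = 91
Proposal C: 1×0 + 2×2 + 6×2 + 4×1 + 14×1 = 34
Proposal D: 1×3 + 2×1 + 6×3 + 4×3 + 14×0 = 35
Proposal E: 1×2 + 2×0 + 6×1 + 4×0 + 14×4 = 64

Proposal B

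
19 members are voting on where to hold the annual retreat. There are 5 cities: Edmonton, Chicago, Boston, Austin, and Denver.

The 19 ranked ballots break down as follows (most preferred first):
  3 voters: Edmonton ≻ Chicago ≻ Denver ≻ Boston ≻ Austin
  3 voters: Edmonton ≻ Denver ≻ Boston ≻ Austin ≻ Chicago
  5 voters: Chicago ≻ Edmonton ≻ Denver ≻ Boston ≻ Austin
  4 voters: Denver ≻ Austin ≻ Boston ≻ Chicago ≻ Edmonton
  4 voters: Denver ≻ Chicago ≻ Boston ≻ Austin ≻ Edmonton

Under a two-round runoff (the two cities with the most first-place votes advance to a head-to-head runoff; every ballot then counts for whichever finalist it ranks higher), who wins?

Round 1 first-place votes: Edmonton 6, Chicago 5, Boston 0, Austin 0, Denver 8. Denver and Edmonton advance.
Runoff: Denver is ranked above Edmonton on 8 ballots, Edmonton above Denver on 11.

Edmonton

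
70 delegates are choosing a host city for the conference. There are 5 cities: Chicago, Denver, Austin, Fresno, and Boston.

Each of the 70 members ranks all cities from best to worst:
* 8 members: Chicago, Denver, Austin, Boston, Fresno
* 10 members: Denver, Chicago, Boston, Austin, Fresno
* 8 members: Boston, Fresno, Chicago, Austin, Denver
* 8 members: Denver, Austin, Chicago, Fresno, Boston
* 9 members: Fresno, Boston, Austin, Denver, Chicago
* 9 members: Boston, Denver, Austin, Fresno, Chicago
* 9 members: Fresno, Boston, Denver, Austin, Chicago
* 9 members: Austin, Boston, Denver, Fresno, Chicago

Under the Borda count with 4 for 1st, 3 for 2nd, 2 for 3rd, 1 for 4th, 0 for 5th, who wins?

Boston

Chicago: 8×4 + 10×3 + 8×2 + 8×2 + 9×0 + 9×0 + 9×0 + 9×0 = 94
Denver: 8×3 + 10×4 + 8×0 + 8×4 + 9×1 + 9×3 + 9×2 + 9×2 = 168
Austin: 8×2 + 10×1 + 8×1 + 8×3 + 9×2 + 9×2 + 9×1 + 9×4 = 139
Fresno: 8×0 + 10×0 + 8×3 + 8×1 + 9×4 + 9×1 + 9×4 + 9×1 = 122
Boston: 8×1 + 10×2 + 8×4 + 8×0 + 9×3 + 9×4 + 9×3 + 9×3 = 177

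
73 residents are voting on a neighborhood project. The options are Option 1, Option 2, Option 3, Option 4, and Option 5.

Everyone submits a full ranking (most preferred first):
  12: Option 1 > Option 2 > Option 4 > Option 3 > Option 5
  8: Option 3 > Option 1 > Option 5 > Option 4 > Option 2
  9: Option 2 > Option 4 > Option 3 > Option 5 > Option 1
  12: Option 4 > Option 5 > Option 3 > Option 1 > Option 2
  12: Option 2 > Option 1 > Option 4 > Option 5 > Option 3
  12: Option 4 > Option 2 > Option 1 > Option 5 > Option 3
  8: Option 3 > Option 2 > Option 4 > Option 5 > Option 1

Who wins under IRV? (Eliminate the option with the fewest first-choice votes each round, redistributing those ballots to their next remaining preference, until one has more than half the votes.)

Option 2

Round 1: Option 1 12, Option 2 21, Option 3 16, Option 4 24, Option 5 0. Option 5 eliminated.
Round 2: Option 1 12, Option 2 21, Option 3 16, Option 4 24. Option 1 eliminated.
Round 3: Option 2 33, Option 3 16, Option 4 24. Option 3 eliminated.
Round 4: Option 2 41, Option 4 32. Option 2 has a majority (≥37).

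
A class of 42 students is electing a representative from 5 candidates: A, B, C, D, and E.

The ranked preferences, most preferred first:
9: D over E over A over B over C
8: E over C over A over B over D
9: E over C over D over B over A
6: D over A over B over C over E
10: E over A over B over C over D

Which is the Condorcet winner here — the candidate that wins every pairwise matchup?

E vs A: 36–6
E vs B: 36–6
E vs C: 36–6
E vs D: 27–15
E beats every other candidate.

E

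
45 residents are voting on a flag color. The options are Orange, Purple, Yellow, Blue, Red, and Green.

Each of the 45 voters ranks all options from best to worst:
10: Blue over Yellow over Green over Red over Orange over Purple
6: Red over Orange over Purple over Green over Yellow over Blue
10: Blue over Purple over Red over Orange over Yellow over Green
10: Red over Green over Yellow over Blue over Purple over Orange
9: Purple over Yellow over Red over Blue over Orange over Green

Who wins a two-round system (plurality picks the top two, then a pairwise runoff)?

Red

Round 1 first-place votes: Orange 0, Purple 9, Yellow 0, Blue 20, Red 16, Green 0. Blue and Red advance.
Runoff: Blue is ranked above Red on 20 ballots, Red above Blue on 25.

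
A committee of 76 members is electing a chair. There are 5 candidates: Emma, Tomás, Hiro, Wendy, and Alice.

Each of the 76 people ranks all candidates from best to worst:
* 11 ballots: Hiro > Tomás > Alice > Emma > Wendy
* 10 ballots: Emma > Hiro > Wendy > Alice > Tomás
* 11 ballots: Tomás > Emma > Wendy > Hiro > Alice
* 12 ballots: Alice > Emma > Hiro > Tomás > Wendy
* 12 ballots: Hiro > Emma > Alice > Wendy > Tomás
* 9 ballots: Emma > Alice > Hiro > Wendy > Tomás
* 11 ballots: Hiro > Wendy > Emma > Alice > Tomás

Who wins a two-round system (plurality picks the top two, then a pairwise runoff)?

Round 1 first-place votes: Emma 19, Tomás 11, Hiro 34, Wendy 0, Alice 12. Hiro and Emma advance.
Runoff: Hiro is ranked above Emma on 34 ballots, Emma above Hiro on 42.

Emma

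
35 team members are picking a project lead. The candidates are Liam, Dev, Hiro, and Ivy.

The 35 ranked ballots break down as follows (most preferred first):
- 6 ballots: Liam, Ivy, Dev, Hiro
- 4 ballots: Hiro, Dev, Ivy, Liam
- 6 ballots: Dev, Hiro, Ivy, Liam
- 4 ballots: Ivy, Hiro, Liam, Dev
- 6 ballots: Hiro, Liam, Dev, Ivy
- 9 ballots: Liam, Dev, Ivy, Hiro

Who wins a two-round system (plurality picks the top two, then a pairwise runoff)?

Round 1 first-place votes: Liam 15, Dev 6, Hiro 10, Ivy 4. Liam and Hiro advance.
Runoff: Liam is ranked above Hiro on 15 ballots, Hiro above Liam on 20.

Hiro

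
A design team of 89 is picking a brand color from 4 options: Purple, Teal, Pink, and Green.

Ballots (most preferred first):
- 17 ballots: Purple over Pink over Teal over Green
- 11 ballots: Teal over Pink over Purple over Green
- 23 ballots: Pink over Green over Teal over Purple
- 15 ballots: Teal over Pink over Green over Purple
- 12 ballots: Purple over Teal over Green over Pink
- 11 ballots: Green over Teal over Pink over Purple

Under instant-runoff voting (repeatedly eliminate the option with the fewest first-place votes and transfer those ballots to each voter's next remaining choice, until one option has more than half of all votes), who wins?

Round 1: Purple 29, Teal 26, Pink 23, Green 11. Green eliminated.
Round 2: Purple 29, Teal 37, Pink 23. Pink eliminated.
Round 3: Purple 29, Teal 60. Teal has a majority (≥45).

Teal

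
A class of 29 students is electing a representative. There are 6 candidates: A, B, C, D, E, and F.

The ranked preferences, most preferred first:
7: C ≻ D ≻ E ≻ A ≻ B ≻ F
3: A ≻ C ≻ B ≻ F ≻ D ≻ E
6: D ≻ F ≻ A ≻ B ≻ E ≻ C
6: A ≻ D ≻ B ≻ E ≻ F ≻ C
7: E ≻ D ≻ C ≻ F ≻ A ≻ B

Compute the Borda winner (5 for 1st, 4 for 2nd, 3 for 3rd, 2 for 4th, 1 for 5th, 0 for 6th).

A: 7×2 + 3×5 + 6×3 + 6×5 + 7×1 = 84
B: 7×1 + 3×3 + 6×2 + 6×3 + 7×0 = 46
C: 7×5 + 3×4 + 6×0 + 6×0 + 7×3 = 68
D: 7×4 + 3×1 + 6×5 + 6×4 + 7×4 = 113
E: 7×3 + 3×0 + 6×1 + 6×2 + 7×5 = 74
F: 7×0 + 3×2 + 6×4 + 6×1 + 7×2 = 50

D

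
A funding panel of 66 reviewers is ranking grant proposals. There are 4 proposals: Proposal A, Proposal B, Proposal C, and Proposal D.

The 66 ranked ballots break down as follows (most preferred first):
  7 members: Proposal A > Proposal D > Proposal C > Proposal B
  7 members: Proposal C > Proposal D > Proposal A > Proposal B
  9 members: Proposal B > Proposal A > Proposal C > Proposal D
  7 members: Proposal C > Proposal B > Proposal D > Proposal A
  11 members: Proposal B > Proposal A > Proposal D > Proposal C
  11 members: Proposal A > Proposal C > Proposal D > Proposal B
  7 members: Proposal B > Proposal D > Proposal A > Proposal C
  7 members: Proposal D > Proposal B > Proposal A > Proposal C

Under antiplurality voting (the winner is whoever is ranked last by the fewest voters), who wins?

Last-place votes: Proposal A 7, Proposal B 25, Proposal C 25, Proposal D 9.

Proposal A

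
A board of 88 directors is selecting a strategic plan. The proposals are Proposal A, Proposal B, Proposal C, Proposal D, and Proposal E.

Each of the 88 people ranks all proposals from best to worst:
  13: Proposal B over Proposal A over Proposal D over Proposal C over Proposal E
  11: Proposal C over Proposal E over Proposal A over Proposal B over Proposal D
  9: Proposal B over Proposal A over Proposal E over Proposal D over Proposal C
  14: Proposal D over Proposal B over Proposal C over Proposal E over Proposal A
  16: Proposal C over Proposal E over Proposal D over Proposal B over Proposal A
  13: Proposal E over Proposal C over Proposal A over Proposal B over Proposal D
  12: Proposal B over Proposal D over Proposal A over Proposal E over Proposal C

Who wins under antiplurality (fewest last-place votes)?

Proposal B

Last-place votes: Proposal A 30, Proposal B 0, Proposal C 21, Proposal D 24, Proposal E 13.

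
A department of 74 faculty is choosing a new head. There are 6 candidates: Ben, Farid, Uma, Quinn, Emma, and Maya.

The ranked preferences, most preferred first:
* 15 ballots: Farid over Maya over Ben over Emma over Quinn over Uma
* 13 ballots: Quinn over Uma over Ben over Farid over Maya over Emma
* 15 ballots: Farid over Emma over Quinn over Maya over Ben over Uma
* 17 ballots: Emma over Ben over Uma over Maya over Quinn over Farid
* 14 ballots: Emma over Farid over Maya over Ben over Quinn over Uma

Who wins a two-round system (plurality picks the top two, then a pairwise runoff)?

Round 1 first-place votes: Ben 0, Farid 30, Uma 0, Quinn 13, Emma 31, Maya 0. Emma and Farid advance.
Runoff: Emma is ranked above Farid on 31 ballots, Farid above Emma on 43.

Farid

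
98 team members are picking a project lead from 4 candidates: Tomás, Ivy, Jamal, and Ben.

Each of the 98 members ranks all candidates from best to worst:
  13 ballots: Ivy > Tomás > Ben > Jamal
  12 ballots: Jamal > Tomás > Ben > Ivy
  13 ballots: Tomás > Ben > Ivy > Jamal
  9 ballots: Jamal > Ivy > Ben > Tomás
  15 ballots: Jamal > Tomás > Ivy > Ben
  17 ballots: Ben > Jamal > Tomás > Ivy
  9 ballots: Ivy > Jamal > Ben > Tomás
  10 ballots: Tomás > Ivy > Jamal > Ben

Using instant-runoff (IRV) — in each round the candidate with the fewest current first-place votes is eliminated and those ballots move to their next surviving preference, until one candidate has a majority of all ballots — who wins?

Jamal

Round 1: Tomás 23, Ivy 22, Jamal 36, Ben 17. Ben eliminated.
Round 2: Tomás 23, Ivy 22, Jamal 53. Jamal has a majority (≥50).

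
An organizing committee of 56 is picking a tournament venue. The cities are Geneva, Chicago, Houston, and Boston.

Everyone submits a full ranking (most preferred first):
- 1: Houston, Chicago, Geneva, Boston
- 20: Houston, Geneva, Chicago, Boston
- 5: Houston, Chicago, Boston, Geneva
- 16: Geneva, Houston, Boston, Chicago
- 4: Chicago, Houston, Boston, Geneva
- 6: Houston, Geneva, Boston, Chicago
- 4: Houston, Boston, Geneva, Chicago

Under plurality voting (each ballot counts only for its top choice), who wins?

Houston

First-place votes: Geneva 16, Chicago 4, Houston 36, Boston 0.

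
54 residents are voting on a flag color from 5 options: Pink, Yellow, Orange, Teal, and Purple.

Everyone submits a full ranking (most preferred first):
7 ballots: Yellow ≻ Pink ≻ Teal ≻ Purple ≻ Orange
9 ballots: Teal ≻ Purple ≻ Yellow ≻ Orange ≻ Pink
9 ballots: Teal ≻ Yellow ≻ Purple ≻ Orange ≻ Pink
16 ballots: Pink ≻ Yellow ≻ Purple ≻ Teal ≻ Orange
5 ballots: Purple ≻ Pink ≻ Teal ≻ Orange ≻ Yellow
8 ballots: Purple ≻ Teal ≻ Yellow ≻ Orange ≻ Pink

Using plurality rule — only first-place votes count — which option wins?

First-place votes: Pink 16, Yellow 7, Orange 0, Teal 18, Purple 13.

Teal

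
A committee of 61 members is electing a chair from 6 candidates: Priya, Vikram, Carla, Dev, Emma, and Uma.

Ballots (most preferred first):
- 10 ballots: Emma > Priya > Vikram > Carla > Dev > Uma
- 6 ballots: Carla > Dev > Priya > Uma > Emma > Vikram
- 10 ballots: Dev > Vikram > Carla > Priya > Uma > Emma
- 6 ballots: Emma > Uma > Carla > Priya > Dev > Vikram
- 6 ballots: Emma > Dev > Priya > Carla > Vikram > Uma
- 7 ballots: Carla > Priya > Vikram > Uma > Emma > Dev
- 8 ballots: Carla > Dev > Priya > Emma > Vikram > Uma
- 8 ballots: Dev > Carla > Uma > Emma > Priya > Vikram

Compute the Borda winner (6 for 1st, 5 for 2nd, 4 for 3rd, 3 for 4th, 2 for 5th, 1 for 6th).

Priya: 10×5 + 6×4 + 10×3 + 6×3 + 6×4 + 7×5 + 8×4 + 8×2 = 229
Vikram: 10×4 + 6×1 + 10×5 + 6×1 + 6×2 + 7×4 + 8×2 + 8×1 = 166
Carla: 10×3 + 6×6 + 10×4 + 6×4 + 6×3 + 7×6 + 8×6 + 8×5 = 278
Dev: 10×2 + 6×5 + 10×6 + 6×2 + 6×5 + 7×1 + 8×5 + 8×6 = 247
Emma: 10×6 + 6×2 + 10×1 + 6×6 + 6×6 + 7×2 + 8×3 + 8×3 = 216
Uma: 10×1 + 6×3 + 10×2 + 6×5 + 6×1 + 7×3 + 8×1 + 8×4 = 145

Carla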